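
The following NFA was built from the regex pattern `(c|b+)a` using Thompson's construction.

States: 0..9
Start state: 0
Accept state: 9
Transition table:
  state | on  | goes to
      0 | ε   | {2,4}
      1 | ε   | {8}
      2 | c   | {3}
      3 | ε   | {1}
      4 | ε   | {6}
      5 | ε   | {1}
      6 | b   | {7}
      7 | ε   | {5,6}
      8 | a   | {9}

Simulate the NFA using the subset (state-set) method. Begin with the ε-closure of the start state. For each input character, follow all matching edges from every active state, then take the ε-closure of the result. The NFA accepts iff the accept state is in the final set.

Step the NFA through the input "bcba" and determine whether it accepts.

initial (ε-close {0}): {0,2,4,6}
'b' @ 1: {1,5,6,7,8}
'c' @ 2: {}  — no active states
rest 'ba' ignored (set empty)
final: {}; accept 9 not in set

Answer: REJECT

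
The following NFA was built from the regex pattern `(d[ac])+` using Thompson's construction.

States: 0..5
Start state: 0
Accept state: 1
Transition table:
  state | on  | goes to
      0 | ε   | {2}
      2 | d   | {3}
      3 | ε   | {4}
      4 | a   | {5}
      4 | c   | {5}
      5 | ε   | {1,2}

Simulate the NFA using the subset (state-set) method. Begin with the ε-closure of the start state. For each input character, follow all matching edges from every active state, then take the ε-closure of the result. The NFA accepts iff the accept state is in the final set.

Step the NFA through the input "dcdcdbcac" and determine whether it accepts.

Answer: REJECT

Steps:
S₀ = ε-closure({0}) = {0,2}
'd' @ 1: {3,4}
'c' @ 2: {1,2,5}  (accept∈set)
'd' @ 3: {3,4}
'c' @ 4: {1,2,5}  (accept∈set)
'd' @ 5: {3,4}
'b' @ 6: {}  — dead — no transitions
rest 'cac' ignored (set empty)
end set {} — state 1 not in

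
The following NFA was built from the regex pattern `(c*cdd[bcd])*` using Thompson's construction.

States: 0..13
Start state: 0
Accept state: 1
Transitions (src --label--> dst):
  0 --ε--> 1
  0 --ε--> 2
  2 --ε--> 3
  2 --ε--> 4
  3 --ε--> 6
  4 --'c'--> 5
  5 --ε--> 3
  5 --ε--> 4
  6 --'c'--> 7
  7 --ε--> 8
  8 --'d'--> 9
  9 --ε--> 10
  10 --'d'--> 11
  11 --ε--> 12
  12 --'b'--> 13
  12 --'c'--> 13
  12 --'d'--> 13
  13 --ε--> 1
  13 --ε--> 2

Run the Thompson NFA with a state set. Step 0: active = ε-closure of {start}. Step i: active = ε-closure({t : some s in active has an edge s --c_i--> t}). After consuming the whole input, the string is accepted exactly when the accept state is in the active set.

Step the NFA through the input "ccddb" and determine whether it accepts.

Answer: ACCEPT

Trace:
S₀ = ε-closure({0}) = {0,1,2,3,4,6}
'c' @ 1: {3,4,5,6,7,8}
'c' @ 2: {3,4,5,6,7,8}
'd' @ 3: {9,10}
'd' @ 4: {11,12}
'b' @ 5: {1,2,3,4,6,13}  (accept∈set)
final: {1,2,3,4,6,13}; accept 1 in set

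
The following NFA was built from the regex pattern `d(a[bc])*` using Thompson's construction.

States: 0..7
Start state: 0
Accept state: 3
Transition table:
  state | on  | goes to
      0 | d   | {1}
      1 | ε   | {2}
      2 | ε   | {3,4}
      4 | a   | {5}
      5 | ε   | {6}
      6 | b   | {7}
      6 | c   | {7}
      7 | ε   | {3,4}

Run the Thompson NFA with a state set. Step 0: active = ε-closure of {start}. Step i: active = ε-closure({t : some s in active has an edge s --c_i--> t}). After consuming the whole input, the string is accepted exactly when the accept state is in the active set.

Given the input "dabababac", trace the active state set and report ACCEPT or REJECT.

start: ε-closure({0}) = {0}
'd' @ 1: {1,2,3,4}  ✓accept
'a' @ 2: {5,6}
'b' @ 3: {3,4,7}  ✓accept
'a' @ 4: {5,6}
'b' @ 5: {3,4,7}  ✓accept
'a' @ 6: {5,6}
'b' @ 7: {3,4,7}  ✓accept
'a' @ 8: {5,6}
'c' @ 9: {3,4,7}  ✓accept
end set {3,4,7} — state 3 in

Answer: ACCEPT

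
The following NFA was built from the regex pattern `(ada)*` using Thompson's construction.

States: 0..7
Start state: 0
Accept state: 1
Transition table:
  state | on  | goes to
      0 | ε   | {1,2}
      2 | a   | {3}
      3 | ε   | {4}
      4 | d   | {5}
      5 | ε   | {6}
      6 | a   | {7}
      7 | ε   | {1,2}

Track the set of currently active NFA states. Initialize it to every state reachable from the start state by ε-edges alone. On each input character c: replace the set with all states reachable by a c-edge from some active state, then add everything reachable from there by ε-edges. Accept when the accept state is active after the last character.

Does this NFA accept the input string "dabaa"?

Answer: REJECT

Trace:
S₀ = ε-closure({0}) = {0,1,2}
'd' @ 1: {}  — no active states
rest 'abaa' ignored (set empty)
final: {}; accept 1 not in set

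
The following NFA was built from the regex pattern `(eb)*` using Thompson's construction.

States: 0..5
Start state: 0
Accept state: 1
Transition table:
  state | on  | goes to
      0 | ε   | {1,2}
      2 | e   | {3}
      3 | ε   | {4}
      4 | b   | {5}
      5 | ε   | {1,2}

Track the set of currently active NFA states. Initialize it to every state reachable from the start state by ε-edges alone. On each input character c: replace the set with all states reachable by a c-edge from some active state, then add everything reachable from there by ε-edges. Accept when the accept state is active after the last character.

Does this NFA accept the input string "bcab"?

S₀ = ε-closure({0}) = {0,1,2}
'b' @ 1: {}  — no active states
rest 'cab' ignored (set empty)
end set {} — state 1 not in

Answer: REJECT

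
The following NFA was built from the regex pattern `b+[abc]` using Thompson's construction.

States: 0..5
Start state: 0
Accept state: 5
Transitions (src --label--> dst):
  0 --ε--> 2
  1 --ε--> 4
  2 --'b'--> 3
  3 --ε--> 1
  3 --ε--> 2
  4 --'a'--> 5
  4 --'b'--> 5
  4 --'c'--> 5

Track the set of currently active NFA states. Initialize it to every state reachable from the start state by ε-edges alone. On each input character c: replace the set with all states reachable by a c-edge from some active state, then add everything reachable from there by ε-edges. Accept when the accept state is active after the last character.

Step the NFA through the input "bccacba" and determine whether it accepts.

start: ε-closure({0}) = {0,2}
'b' @ 1: {1,2,3,4}
'c' @ 2: {5}  ✓accept
'c' @ 3: {}  — state set empty
rest 'acba' ignored (set empty)
after full input: {}  (accept=5 not in)

Answer: REJECT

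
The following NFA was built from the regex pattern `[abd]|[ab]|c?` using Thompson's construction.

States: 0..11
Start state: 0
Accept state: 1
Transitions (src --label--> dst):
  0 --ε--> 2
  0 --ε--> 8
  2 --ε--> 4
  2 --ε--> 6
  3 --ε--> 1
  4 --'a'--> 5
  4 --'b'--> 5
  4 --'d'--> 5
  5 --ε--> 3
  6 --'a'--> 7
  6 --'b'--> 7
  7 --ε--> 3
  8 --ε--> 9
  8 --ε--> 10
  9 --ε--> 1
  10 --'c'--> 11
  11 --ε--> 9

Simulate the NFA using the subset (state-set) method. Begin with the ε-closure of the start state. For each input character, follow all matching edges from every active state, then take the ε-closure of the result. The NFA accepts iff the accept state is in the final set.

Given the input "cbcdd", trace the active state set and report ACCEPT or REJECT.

Answer: REJECT

Derivation:
start: ε-closure({0}) = {0,1,2,4,6,8,9,10}
'c' @ 1: {1,9,11}  [accepting]
'b' @ 2: {}  — dead — no transitions
rest 'cdd' ignored (set empty)
end set {} — state 1 not in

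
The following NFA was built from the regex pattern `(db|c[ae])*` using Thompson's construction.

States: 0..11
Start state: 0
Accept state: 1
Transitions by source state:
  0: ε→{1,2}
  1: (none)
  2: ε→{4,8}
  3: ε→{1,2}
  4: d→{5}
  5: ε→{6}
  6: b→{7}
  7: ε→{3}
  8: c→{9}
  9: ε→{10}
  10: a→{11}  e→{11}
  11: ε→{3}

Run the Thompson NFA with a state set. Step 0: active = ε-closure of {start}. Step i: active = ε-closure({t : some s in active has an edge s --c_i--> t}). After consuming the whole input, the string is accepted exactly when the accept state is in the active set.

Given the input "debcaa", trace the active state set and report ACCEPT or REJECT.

Answer: REJECT

Derivation:
initial (ε-close {0}): {0,1,2,4,8}
'd' @ 1: {5,6}
'e' @ 2: {}  — dead — no transitions
rest 'bcaa' ignored (set empty)
final: {}; accept 1 not in set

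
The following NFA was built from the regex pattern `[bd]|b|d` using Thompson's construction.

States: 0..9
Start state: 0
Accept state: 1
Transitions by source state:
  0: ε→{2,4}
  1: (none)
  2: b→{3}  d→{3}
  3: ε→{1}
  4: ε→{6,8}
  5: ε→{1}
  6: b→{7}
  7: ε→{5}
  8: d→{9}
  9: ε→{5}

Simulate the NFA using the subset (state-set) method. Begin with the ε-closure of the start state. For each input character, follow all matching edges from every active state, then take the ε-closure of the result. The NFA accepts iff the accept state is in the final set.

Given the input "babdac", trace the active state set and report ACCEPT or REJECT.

Answer: REJECT

Derivation:
initial (ε-close {0}): {0,2,4,6,8}
'b' @ 1: {1,3,5,7}  [accepting]
'a' @ 2: {}  — no active states
rest 'bdac' ignored (set empty)
after full input: {}  (accept=1 not in)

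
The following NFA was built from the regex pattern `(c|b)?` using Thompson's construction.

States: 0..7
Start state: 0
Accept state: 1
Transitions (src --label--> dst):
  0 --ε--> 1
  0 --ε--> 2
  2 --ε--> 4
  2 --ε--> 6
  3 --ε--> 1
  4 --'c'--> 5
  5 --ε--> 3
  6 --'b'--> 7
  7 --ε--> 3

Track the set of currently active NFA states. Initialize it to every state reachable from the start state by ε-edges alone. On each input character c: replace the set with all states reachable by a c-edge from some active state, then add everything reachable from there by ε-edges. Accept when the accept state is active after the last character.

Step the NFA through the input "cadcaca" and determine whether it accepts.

start: ε-closure({0}) = {0,1,2,4,6}
'c' @ 1: {1,3,5}  ✓accept
'a' @ 2: {}  — dead — no transitions
rest 'dcaca' ignored (set empty)
after full input: {}  (accept=1 not in)

Answer: REJECT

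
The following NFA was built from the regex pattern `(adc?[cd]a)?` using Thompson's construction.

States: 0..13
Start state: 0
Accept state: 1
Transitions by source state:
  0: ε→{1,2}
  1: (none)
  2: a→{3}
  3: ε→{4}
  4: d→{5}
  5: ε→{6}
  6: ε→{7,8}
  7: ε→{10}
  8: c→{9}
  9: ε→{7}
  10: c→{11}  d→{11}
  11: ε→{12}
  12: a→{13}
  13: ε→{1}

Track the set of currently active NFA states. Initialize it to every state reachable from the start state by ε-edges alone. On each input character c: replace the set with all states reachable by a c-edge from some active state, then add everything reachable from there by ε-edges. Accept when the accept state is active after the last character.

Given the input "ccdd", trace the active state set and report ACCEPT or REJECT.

Answer: REJECT

Trace:
start: ε-closure({0}) = {0,1,2}
'c' @ 1: {}  — no active states
rest 'cdd' ignored (set empty)
end set {} — state 1 not in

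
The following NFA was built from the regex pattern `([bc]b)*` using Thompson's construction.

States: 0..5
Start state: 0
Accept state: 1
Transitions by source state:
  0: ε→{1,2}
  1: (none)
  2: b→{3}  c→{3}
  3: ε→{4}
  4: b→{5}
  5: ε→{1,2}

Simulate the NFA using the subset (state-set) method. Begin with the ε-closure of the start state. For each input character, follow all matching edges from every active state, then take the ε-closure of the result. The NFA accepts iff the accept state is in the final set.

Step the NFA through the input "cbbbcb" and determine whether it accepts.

S₀ = ε-closure({0}) = {0,1,2}
'c' @ 1: {3,4}
'b' @ 2: {1,2,5}  [accepting]
'b' @ 3: {3,4}
'b' @ 4: {1,2,5}  [accepting]
'c' @ 5: {3,4}
'b' @ 6: {1,2,5}  [accepting]
end set {1,2,5} — state 1 in

Answer: ACCEPT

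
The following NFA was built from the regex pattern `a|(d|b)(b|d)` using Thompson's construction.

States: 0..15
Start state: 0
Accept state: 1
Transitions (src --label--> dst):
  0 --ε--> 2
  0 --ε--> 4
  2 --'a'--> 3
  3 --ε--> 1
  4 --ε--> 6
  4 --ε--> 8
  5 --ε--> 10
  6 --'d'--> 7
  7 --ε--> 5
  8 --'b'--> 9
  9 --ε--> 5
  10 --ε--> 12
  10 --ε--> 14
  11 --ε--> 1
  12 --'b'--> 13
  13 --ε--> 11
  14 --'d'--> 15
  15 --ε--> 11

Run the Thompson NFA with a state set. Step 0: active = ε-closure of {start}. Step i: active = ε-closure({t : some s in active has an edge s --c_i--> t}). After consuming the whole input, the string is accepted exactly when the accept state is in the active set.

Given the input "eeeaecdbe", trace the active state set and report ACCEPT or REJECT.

S₀ = ε-closure({0}) = {0,2,4,6,8}
'e' @ 1: {}  — state set empty
rest 'eeaecdbe' ignored (set empty)
end set {} — state 1 not in

Answer: REJECT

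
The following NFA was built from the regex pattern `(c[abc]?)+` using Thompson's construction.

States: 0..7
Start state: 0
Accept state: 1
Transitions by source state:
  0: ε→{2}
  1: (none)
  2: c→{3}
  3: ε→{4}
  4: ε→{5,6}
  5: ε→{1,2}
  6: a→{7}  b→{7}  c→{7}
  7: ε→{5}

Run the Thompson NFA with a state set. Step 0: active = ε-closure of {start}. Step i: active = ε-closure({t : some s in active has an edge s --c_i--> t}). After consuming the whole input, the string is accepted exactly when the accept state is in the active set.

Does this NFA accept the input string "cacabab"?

Answer: REJECT

Steps:
initial (ε-close {0}): {0,2}
'c' @ 1: {1,2,3,4,5,6}  ✓accept
'a' @ 2: {1,2,5,7}  ✓accept
'c' @ 3: {1,2,3,4,5,6}  ✓accept
'a' @ 4: {1,2,5,7}  ✓accept
'b' @ 5: {}  — no active states
rest 'ab' ignored (set empty)
final: {}; accept 1 not in set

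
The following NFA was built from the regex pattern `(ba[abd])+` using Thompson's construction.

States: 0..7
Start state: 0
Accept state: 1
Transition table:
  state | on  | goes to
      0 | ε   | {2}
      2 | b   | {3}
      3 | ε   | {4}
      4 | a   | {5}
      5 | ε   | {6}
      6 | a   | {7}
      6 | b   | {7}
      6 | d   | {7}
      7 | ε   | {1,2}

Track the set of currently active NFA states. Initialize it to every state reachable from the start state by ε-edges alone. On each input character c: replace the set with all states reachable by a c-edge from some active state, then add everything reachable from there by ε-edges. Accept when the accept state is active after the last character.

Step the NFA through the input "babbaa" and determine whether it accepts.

Answer: ACCEPT

Trace:
initial (ε-close {0}): {0,2}
'b' @ 1: {3,4}
'a' @ 2: {5,6}
'b' @ 3: {1,2,7}  ✓accept
'b' @ 4: {3,4}
'a' @ 5: {5,6}
'a' @ 6: {1,2,7}  ✓accept
end set {1,2,7} — state 1 in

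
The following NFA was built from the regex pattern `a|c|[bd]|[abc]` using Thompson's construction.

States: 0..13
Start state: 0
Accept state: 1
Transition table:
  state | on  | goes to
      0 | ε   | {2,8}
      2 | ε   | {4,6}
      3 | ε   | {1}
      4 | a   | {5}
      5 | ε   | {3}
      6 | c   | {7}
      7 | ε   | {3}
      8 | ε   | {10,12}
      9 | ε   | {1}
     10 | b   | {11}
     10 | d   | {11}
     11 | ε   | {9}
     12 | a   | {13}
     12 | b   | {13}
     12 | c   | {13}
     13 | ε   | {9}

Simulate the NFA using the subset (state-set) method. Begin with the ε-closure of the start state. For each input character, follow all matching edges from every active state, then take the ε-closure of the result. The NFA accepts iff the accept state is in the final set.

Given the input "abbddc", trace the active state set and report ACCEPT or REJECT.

start: ε-closure({0}) = {0,2,4,6,8,10,12}
'a' @ 1: {1,3,5,9,13}  (accept∈set)
'b' @ 2: {}  — no active states
rest 'bddc' ignored (set empty)
after full input: {}  (accept=1 not in)

Answer: REJECT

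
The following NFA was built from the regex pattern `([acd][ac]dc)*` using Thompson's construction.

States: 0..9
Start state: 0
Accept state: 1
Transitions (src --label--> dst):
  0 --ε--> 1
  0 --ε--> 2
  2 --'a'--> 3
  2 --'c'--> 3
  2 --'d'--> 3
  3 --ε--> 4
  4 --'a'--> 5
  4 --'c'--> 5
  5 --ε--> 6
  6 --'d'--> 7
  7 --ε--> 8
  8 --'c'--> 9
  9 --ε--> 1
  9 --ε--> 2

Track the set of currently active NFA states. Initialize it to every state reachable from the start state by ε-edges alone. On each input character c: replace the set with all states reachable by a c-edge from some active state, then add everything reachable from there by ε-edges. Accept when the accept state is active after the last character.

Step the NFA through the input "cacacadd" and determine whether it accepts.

Answer: REJECT

Steps:
start: ε-closure({0}) = {0,1,2}
'c' @ 1: {3,4}
'a' @ 2: {5,6}
'c' @ 3: {}  — dead — no transitions
rest 'acadd' ignored (set empty)
final: {}; accept 1 not in set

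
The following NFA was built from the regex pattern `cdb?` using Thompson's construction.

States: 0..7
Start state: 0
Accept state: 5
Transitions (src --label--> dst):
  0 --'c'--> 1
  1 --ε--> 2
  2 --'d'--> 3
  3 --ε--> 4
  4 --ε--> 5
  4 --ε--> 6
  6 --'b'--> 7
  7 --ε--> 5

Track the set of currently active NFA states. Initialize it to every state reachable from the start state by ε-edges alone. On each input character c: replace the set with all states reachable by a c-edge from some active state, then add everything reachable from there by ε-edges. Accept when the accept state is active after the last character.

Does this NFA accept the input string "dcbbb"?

start: ε-closure({0}) = {0}
'd' @ 1: {}  — no active states
rest 'cbbb' ignored (set empty)
end set {} — state 5 not in

Answer: REJECT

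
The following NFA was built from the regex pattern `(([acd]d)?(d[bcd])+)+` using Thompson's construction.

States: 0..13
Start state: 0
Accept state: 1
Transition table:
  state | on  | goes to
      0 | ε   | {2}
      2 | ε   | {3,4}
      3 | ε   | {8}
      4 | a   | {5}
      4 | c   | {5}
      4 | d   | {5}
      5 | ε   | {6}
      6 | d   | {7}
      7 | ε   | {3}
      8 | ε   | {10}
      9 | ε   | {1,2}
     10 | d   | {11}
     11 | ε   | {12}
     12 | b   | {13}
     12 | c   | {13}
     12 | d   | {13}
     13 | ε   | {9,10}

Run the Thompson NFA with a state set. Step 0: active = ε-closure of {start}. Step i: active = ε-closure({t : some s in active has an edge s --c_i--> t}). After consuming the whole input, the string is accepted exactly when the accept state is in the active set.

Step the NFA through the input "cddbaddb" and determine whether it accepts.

start: ε-closure({0}) = {0,2,3,4,8,10}
'c' @ 1: {5,6}
'd' @ 2: {3,7,8,10}
'd' @ 3: {11,12}
'b' @ 4: {1,2,3,4,8,9,10,13}  [accepting]
'a' @ 5: {5,6}
'd' @ 6: {3,7,8,10}
'd' @ 7: {11,12}
'b' @ 8: {1,2,3,4,8,9,10,13}  [accepting]
end set {1,2,3,4,8,9,10,13} — state 1 in

Answer: ACCEPT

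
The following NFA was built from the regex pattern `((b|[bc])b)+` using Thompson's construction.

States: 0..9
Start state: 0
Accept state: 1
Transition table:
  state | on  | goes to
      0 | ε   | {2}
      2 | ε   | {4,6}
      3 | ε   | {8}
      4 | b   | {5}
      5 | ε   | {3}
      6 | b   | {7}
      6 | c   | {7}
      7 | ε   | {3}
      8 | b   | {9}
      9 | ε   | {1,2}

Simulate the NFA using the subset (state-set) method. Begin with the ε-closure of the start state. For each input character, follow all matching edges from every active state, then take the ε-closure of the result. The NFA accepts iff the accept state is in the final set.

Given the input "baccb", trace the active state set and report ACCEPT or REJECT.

Answer: REJECT

Derivation:
start: ε-closure({0}) = {0,2,4,6}
'b' @ 1: {3,5,7,8}
'a' @ 2: {}  — dead — no transitions
rest 'ccb' ignored (set empty)
after full input: {}  (accept=1 not in)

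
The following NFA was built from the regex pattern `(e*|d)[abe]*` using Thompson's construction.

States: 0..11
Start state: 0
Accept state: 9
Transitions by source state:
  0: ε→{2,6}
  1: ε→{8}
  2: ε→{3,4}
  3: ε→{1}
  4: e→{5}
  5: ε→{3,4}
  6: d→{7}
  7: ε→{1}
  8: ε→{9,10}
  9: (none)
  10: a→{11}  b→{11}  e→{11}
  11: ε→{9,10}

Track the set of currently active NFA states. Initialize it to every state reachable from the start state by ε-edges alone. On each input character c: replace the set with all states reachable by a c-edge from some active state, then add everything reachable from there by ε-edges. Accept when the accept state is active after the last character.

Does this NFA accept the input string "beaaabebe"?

initial (ε-close {0}): {0,1,2,3,4,6,8,9,10}
'b' @ 1: {9,10,11}  [accepting]
'e' @ 2: {9,10,11}  [accepting]
'a' @ 3: {9,10,11}  [accepting]
'a' @ 4: {9,10,11}  [accepting]
'a' @ 5: {9,10,11}  [accepting]
'b' @ 6: {9,10,11}  [accepting]
'e' @ 7: {9,10,11}  [accepting]
'b' @ 8: {9,10,11}  [accepting]
'e' @ 9: {9,10,11}  [accepting]
after full input: {9,10,11}  (accept=9 in)

Answer: ACCEPT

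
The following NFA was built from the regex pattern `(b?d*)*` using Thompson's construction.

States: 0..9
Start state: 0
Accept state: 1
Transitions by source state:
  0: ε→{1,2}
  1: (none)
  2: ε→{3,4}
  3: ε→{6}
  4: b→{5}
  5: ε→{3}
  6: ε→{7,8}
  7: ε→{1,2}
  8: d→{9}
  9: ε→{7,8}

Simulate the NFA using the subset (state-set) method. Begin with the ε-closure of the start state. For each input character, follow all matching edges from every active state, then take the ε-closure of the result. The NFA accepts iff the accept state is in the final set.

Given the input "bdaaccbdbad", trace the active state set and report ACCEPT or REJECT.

S₀ = ε-closure({0}) = {0,1,2,3,4,6,7,8}
'b' @ 1: {1,2,3,4,5,6,7,8}  [accepting]
'd' @ 2: {1,2,3,4,6,7,8,9}  [accepting]
'a' @ 3: {}  — dead — no transitions
rest 'accbdbad' ignored (set empty)
after full input: {}  (accept=1 not in)

Answer: REJECT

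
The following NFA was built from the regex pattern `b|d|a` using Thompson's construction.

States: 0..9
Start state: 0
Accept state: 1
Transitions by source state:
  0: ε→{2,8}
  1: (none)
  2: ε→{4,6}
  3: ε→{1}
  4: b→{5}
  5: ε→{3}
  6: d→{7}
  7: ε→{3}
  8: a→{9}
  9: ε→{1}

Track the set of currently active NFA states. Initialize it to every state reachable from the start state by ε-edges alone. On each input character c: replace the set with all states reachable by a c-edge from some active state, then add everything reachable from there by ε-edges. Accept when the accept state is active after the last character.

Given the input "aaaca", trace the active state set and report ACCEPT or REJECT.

S₀ = ε-closure({0}) = {0,2,4,6,8}
'a' @ 1: {1,9}  (accept∈set)
'a' @ 2: {}  — no active states
rest 'aca' ignored (set empty)
final: {}; accept 1 not in set

Answer: REJECT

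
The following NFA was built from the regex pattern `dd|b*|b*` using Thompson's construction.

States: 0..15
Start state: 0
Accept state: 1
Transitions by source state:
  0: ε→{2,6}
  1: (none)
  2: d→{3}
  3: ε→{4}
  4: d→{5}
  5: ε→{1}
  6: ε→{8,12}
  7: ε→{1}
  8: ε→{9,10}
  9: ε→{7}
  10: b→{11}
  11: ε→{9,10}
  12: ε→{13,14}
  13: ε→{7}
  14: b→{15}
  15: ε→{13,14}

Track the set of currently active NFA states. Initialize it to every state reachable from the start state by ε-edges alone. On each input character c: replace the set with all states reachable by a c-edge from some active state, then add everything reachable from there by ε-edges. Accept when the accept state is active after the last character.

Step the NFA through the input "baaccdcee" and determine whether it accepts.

Answer: REJECT

Steps:
initial (ε-close {0}): {0,1,2,6,7,8,9,10,12,13,14}
'b' @ 1: {1,7,9,10,11,13,14,15}  (accept∈set)
'a' @ 2: {}  — no active states
rest 'accdcee' ignored (set empty)
final: {}; accept 1 not in set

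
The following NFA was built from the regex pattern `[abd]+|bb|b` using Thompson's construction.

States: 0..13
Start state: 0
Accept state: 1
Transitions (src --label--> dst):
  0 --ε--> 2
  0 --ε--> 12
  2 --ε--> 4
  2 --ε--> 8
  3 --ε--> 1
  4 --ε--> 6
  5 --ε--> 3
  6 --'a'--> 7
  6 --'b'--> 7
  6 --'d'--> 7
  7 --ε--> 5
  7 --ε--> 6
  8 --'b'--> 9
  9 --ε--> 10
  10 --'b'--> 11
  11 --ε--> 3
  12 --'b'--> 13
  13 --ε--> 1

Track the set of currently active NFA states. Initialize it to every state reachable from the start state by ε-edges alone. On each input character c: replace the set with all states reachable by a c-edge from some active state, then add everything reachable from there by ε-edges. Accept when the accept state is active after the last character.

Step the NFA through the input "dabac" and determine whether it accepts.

start: ε-closure({0}) = {0,2,4,6,8,12}
'd' @ 1: {1,3,5,6,7}  [accepting]
'a' @ 2: {1,3,5,6,7}  [accepting]
'b' @ 3: {1,3,5,6,7}  [accepting]
'a' @ 4: {1,3,5,6,7}  [accepting]
'c' @ 5: {}  — state set empty
end set {} — state 1 not in

Answer: REJECT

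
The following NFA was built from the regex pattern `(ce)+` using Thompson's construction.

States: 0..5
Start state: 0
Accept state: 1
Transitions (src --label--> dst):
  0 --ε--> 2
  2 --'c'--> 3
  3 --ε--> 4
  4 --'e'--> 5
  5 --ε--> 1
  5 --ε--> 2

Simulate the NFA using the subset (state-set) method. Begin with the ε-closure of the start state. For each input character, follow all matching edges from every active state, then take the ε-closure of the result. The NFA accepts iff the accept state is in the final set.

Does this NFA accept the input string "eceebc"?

initial (ε-close {0}): {0,2}
'e' @ 1: {}  — state set empty
rest 'ceebc' ignored (set empty)
end set {} — state 1 not in

Answer: REJECT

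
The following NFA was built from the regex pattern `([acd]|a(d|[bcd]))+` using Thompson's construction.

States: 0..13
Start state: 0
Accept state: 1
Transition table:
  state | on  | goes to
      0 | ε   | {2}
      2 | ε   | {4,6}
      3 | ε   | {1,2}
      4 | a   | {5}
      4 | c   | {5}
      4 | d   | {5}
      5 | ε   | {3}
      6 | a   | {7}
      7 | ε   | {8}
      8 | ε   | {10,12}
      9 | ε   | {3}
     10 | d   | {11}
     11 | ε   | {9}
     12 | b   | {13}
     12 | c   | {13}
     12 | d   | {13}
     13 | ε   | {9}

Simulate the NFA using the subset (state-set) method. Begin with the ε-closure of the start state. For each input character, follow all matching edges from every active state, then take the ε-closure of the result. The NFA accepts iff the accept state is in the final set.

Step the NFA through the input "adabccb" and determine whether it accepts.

start: ε-closure({0}) = {0,2,4,6}
'a' @ 1: {1,2,3,4,5,6,7,8,10,12}  [accepting]
'd' @ 2: {1,2,3,4,5,6,9,11,13}  [accepting]
'a' @ 3: {1,2,3,4,5,6,7,8,10,12}  [accepting]
'b' @ 4: {1,2,3,4,6,9,13}  [accepting]
'c' @ 5: {1,2,3,4,5,6}  [accepting]
'c' @ 6: {1,2,3,4,5,6}  [accepting]
'b' @ 7: {}  — dead — no transitions
after full input: {}  (accept=1 not in)

Answer: REJECT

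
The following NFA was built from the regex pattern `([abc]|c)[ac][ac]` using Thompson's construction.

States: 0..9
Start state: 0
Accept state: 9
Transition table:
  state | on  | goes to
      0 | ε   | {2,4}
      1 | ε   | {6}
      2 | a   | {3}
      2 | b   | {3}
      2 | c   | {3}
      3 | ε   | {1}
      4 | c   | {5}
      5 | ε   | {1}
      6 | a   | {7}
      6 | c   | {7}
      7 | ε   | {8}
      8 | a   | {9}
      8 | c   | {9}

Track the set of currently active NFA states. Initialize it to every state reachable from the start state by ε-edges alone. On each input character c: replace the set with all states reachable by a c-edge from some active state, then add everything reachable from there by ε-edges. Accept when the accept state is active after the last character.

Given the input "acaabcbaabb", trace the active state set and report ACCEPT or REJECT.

Answer: REJECT

Steps:
S₀ = ε-closure({0}) = {0,2,4}
'a' @ 1: {1,3,6}
'c' @ 2: {7,8}
'a' @ 3: {9}  (accept∈set)
'a' @ 4: {}  — dead — no transitions
rest 'bcbaabb' ignored (set empty)
final: {}; accept 9 not in set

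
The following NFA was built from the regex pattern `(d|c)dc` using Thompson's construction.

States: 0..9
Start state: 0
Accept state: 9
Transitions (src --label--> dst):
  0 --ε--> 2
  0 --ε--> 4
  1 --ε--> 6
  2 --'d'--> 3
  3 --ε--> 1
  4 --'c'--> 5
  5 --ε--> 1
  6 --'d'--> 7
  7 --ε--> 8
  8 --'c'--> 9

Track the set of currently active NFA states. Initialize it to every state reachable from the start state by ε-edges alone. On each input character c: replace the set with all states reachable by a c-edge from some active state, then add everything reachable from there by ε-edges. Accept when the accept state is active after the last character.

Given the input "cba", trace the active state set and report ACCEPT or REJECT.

Answer: REJECT

Steps:
start: ε-closure({0}) = {0,2,4}
'c' @ 1: {1,5,6}
'b' @ 2: {}  — dead — no transitions
rest 'a' ignored (set empty)
after full input: {}  (accept=9 not in)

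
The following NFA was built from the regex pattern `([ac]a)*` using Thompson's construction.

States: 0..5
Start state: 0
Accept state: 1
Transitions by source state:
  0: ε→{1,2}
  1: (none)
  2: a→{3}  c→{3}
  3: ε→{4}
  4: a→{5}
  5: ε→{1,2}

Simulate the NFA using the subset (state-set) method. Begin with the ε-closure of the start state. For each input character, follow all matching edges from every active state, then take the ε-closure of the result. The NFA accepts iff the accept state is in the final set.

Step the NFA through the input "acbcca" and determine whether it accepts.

S₀ = ε-closure({0}) = {0,1,2}
'a' @ 1: {3,4}
'c' @ 2: {}  — dead — no transitions
rest 'bcca' ignored (set empty)
after full input: {}  (accept=1 not in)

Answer: REJECT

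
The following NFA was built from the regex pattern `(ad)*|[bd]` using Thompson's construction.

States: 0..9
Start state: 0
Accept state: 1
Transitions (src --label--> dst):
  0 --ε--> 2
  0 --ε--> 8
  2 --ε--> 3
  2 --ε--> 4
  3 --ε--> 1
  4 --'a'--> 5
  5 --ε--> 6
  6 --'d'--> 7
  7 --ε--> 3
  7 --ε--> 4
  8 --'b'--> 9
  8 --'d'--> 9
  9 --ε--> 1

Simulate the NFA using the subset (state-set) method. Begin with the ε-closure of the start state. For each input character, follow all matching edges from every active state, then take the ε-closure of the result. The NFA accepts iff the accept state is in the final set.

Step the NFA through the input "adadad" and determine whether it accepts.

Answer: ACCEPT

Trace:
start: ε-closure({0}) = {0,1,2,3,4,8}
'a' @ 1: {5,6}
'd' @ 2: {1,3,4,7}  [accepting]
'a' @ 3: {5,6}
'd' @ 4: {1,3,4,7}  [accepting]
'a' @ 5: {5,6}
'd' @ 6: {1,3,4,7}  [accepting]
end set {1,3,4,7} — state 1 in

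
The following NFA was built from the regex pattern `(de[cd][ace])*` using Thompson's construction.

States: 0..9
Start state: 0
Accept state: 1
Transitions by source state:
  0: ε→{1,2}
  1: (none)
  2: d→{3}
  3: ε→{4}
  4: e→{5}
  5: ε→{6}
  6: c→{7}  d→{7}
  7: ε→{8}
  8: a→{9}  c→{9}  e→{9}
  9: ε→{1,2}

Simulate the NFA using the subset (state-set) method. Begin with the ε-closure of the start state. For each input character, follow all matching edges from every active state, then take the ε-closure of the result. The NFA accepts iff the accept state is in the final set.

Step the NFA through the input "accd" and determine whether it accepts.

S₀ = ε-closure({0}) = {0,1,2}
'a' @ 1: {}  — dead — no transitions
rest 'ccd' ignored (set empty)
after full input: {}  (accept=1 not in)

Answer: REJECT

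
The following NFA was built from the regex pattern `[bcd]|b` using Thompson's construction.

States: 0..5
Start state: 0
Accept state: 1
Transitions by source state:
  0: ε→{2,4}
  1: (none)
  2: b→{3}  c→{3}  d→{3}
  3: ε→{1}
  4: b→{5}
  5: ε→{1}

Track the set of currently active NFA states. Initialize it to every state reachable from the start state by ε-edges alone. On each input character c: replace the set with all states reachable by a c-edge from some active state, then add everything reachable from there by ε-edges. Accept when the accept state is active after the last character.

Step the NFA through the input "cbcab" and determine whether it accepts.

S₀ = ε-closure({0}) = {0,2,4}
'c' @ 1: {1,3}  (accept∈set)
'b' @ 2: {}  — dead — no transitions
rest 'cab' ignored (set empty)
after full input: {}  (accept=1 not in)

Answer: REJECT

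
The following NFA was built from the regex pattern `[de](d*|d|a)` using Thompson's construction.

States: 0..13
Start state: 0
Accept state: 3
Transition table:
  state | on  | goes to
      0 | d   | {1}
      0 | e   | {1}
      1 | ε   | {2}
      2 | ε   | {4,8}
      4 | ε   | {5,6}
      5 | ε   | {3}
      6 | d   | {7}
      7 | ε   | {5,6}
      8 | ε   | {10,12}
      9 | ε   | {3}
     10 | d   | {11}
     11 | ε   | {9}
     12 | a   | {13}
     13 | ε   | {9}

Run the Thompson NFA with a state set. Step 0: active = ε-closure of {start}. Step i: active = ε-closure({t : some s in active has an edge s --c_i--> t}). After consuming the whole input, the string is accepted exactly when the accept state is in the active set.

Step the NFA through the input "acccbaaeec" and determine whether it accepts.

Answer: REJECT

Steps:
start: ε-closure({0}) = {0}
'a' @ 1: {}  — dead — no transitions
rest 'cccbaaeec' ignored (set empty)
end set {} — state 3 not in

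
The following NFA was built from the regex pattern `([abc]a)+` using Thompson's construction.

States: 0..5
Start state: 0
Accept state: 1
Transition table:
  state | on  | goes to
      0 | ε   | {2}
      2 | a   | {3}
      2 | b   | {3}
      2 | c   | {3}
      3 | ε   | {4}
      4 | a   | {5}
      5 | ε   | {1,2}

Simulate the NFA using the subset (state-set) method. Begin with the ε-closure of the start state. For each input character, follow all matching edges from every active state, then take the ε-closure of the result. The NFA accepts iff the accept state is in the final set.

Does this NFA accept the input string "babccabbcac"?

initial (ε-close {0}): {0,2}
'b' @ 1: {3,4}
'a' @ 2: {1,2,5}  [accepting]
'b' @ 3: {3,4}
'c' @ 4: {}  — state set empty
rest 'cabbcac' ignored (set empty)
final: {}; accept 1 not in set

Answer: REJECT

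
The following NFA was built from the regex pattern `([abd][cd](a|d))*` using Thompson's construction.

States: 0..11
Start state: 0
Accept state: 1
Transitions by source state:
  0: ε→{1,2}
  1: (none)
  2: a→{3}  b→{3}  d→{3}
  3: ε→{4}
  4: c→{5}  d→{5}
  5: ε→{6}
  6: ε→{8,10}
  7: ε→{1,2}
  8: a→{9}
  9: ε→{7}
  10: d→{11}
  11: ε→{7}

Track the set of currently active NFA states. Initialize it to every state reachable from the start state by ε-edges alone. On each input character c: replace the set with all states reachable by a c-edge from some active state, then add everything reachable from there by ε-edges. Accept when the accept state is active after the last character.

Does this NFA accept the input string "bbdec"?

Answer: REJECT

Steps:
start: ε-closure({0}) = {0,1,2}
'b' @ 1: {3,4}
'b' @ 2: {}  — dead — no transitions
rest 'dec' ignored (set empty)
end set {} — state 1 not in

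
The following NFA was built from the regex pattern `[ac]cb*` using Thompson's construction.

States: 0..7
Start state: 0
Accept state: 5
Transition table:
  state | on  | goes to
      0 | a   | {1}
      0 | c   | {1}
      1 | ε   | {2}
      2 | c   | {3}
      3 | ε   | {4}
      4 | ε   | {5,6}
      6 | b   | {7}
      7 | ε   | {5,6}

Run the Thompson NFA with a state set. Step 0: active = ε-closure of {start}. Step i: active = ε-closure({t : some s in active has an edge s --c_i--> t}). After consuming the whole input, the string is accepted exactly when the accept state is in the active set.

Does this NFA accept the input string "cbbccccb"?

Answer: REJECT

Derivation:
start: ε-closure({0}) = {0}
'c' @ 1: {1,2}
'b' @ 2: {}  — state set empty
rest 'bccccb' ignored (set empty)
end set {} — state 5 not in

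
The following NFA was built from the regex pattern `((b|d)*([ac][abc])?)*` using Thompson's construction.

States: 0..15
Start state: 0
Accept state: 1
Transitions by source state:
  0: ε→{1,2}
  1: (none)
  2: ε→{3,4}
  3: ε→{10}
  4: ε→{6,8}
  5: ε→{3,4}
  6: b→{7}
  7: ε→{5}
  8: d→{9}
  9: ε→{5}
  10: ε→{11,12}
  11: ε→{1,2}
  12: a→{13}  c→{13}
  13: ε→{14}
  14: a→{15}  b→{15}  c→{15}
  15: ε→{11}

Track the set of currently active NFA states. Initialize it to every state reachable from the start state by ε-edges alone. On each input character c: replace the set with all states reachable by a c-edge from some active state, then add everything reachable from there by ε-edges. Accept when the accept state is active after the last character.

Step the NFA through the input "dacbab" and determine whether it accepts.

Answer: ACCEPT

Steps:
start: ε-closure({0}) = {0,1,2,3,4,6,8,10,11,12}
'd' @ 1: {1,2,3,4,5,6,8,9,10,11,12}  [accepting]
'a' @ 2: {13,14}
'c' @ 3: {1,2,3,4,6,8,10,11,12,15}  [accepting]
'b' @ 4: {1,2,3,4,5,6,7,8,10,11,12}  [accepting]
'a' @ 5: {13,14}
'b' @ 6: {1,2,3,4,6,8,10,11,12,15}  [accepting]
after full input: {1,2,3,4,6,8,10,11,12,15}  (accept=1 in)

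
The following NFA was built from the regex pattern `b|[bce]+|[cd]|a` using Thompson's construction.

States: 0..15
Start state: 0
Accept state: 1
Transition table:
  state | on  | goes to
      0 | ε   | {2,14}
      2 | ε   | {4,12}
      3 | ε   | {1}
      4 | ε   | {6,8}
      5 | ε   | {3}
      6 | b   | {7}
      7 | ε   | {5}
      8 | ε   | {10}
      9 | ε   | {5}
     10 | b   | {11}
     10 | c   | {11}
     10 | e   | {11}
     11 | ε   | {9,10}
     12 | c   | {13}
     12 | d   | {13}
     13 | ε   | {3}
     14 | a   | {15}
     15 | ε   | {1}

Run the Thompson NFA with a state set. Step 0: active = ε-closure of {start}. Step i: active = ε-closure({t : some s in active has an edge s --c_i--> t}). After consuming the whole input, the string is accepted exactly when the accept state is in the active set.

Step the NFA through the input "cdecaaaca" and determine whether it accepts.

Answer: REJECT

Steps:
S₀ = ε-closure({0}) = {0,2,4,6,8,10,12,14}
'c' @ 1: {1,3,5,9,10,11,13}  [accepting]
'd' @ 2: {}  — dead — no transitions
rest 'ecaaaca' ignored (set empty)
end set {} — state 1 not in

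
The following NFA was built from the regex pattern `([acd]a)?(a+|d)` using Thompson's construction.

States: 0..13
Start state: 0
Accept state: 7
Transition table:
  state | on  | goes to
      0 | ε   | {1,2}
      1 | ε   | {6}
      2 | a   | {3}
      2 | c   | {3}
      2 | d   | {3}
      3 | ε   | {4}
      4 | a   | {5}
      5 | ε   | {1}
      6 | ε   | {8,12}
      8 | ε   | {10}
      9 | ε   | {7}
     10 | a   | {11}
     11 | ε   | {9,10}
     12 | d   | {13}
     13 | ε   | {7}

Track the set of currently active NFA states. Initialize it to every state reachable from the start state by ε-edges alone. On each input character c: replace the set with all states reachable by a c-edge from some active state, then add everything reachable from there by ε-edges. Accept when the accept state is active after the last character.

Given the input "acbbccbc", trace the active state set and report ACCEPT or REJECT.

start: ε-closure({0}) = {0,1,2,6,8,10,12}
'a' @ 1: {3,4,7,9,10,11}  ✓accept
'c' @ 2: {}  — no active states
rest 'bbccbc' ignored (set empty)
end set {} — state 7 not in

Answer: REJECT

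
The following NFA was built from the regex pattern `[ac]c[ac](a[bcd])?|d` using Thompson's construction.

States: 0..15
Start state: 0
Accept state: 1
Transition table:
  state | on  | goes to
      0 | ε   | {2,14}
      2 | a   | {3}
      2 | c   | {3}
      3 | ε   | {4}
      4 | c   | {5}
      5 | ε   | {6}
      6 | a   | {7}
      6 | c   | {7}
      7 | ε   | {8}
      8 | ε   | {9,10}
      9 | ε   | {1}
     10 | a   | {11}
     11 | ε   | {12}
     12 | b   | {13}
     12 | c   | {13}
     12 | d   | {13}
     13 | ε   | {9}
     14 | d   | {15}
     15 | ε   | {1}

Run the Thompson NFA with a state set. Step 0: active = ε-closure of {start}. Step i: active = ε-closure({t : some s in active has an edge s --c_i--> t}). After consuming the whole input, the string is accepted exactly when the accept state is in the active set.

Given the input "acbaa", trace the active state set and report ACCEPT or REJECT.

Answer: REJECT

Trace:
S₀ = ε-closure({0}) = {0,2,14}
'a' @ 1: {3,4}
'c' @ 2: {5,6}
'b' @ 3: {}  — no active states
rest 'aa' ignored (set empty)
end set {} — state 1 not in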